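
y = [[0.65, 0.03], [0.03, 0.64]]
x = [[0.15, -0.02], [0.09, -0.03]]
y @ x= [[0.10,-0.01], [0.06,-0.02]]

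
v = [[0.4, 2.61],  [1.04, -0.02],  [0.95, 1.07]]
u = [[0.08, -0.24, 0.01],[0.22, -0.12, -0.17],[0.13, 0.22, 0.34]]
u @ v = [[-0.21, 0.22],[-0.2, 0.39],[0.6, 0.7]]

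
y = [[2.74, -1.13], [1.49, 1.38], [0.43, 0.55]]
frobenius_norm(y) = 3.66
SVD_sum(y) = [[2.84, -0.35], [1.30, -0.16], [0.36, -0.04]] + [[-0.1, -0.78], [0.19, 1.54], [0.07, 0.59]]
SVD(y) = [[-0.9,0.43],[-0.41,-0.84],[-0.11,-0.33]] @ diag([3.164095989157748, 1.8398088409929583]) @ [[-0.99, 0.12],[-0.12, -0.99]]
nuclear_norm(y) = 5.00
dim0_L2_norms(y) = [3.15, 1.87]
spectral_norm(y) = 3.16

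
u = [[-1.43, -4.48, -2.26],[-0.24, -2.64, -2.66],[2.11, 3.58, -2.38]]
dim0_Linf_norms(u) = [2.11, 4.48, 2.66]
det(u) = -5.55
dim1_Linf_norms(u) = [4.48, 2.66, 3.58]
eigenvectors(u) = [[(-0.89+0j), (-0.27+0.53j), -0.27-0.53j], [0.37+0.00j, (0.02+0.44j), 0.02-0.44j], [(-0.26+0j), (0.68+0j), (0.68-0j)]]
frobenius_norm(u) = 8.02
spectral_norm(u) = 6.88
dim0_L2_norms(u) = [2.56, 6.31, 4.22]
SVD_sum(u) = [[-1.64, -4.68, -1.3], [-1.01, -2.89, -0.80], [1.07, 3.05, 0.85]] + [[0.31, 0.15, -0.93], [0.64, 0.30, -1.89], [1.09, 0.52, -3.22]] + [[-0.11, 0.05, -0.03], [0.13, -0.06, 0.04], [-0.04, 0.02, -0.01]]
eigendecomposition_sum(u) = [[-0.13+0.00j, 0.16-0.00j, -0.06-0.00j], [(0.06-0j), -0.07+0.00j, (0.02+0j)], [-0.04+0.00j, 0.05-0.00j, -0.02-0.00j]] + [[-0.65+0.72j, (-2.32+0.54j), -1.10-1.73j],[-0.15+0.70j, -1.29+1.20j, -1.34-0.70j],[1.07+0.28j, (1.77+2.08j), (-1.18+2.02j)]] + [[-0.65-0.72j, (-2.32-0.54j), (-1.1+1.73j)], [-0.15-0.70j, -1.29-1.20j, (-1.34+0.7j)], [1.07-0.28j, 1.77-2.08j, -1.18-2.02j]]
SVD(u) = [[-0.74, -0.24, 0.62], [-0.46, -0.49, -0.74], [0.48, -0.84, 0.25]] @ diag([6.882161501095364, 4.105596211160882, 0.19629779352362722]) @ [[0.32, 0.91, 0.25],[-0.32, -0.15, 0.94],[-0.89, 0.38, -0.24]]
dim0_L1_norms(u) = [3.78, 10.7, 7.3]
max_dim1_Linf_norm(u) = 4.48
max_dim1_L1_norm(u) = 8.17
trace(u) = -6.45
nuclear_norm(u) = 11.18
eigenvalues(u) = [(-0.22+0j), (-3.12+3.95j), (-3.12-3.95j)]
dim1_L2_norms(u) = [5.22, 3.76, 4.79]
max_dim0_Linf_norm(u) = 4.48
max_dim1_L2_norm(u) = 5.22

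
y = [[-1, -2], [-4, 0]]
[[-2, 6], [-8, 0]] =y @[[2, 0], [0, -3]]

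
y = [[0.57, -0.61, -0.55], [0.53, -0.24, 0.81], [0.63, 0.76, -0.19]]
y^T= [[0.57, 0.53, 0.63], [-0.61, -0.24, 0.76], [-0.55, 0.81, -0.19]]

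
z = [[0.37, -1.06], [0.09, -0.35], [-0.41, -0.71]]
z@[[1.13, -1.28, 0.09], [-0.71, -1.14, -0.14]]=[[1.17, 0.73, 0.18], [0.35, 0.28, 0.06], [0.04, 1.33, 0.06]]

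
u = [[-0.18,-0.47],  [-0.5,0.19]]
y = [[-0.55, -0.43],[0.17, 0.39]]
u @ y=[[0.02, -0.11], [0.31, 0.29]]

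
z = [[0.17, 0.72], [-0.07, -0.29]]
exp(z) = [[1.16, 0.68], [-0.07, 0.73]]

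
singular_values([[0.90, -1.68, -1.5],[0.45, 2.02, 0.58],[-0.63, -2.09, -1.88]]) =[4.09, 1.23, 0.72]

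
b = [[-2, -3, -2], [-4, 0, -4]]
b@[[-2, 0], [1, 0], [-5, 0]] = [[11, 0], [28, 0]]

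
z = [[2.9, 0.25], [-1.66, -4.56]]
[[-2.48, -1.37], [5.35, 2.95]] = z@ [[-0.78, -0.43], [-0.89, -0.49]]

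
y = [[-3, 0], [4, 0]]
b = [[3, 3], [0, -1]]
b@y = [[3, 0], [-4, 0]]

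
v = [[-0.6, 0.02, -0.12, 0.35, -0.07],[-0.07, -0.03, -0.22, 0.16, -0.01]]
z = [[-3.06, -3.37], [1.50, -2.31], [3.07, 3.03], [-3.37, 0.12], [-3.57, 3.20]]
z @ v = [[2.07, 0.04, 1.11, -1.61, 0.25], [-0.74, 0.10, 0.33, 0.16, -0.08], [-2.05, -0.03, -1.03, 1.56, -0.25], [2.01, -0.07, 0.38, -1.16, 0.23], [1.92, -0.17, -0.28, -0.74, 0.22]]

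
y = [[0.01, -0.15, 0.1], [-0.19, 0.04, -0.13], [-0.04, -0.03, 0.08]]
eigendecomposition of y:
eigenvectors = [[0.61, 0.63, -0.53],[0.77, -0.78, 0.64],[0.21, -0.02, 0.56]]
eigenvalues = [-0.15, 0.19, 0.08]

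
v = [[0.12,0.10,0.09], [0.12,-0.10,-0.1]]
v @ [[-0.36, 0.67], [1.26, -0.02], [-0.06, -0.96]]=[[0.08, -0.01], [-0.16, 0.18]]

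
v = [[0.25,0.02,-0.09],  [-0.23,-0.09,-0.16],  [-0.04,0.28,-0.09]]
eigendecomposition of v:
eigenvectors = [[0.85+0.00j, -0.15-0.06j, -0.15+0.06j],[-0.37+0.00j, (0.02-0.65j), 0.02+0.65j],[-0.37+0.00j, (-0.75+0j), (-0.75-0j)]]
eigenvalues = [(0.28+0j), (-0.11+0.24j), (-0.11-0.24j)]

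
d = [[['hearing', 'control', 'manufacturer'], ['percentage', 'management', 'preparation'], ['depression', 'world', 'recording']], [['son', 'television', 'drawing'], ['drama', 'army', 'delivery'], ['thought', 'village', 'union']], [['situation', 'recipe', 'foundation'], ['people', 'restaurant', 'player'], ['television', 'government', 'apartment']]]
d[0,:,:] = [['hearing', 'control', 'manufacturer'], ['percentage', 'management', 'preparation'], ['depression', 'world', 'recording']]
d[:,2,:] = [['depression', 'world', 'recording'], ['thought', 'village', 'union'], ['television', 'government', 'apartment']]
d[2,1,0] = 'people'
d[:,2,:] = [['depression', 'world', 'recording'], ['thought', 'village', 'union'], ['television', 'government', 'apartment']]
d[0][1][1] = 'management'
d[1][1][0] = 'drama'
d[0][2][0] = 'depression'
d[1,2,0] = 'thought'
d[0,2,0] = 'depression'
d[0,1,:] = ['percentage', 'management', 'preparation']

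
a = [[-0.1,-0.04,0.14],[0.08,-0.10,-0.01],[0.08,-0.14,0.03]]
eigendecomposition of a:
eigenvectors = [[0.60, -0.64, 0.63], [-0.57, -0.54, 0.31], [-0.57, -0.54, 0.72]]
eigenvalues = [-0.19, -0.02, 0.04]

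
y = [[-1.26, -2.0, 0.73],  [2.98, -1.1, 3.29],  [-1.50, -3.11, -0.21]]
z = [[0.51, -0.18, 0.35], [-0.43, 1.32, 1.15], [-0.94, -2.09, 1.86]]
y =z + [[-1.77, -1.82, 0.38], [3.41, -2.42, 2.14], [-0.56, -1.02, -2.07]]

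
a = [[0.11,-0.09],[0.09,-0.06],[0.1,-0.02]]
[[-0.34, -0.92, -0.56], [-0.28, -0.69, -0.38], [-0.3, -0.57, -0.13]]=a @[[-2.92, -4.88, -0.03], [0.21, 4.22, 6.24]]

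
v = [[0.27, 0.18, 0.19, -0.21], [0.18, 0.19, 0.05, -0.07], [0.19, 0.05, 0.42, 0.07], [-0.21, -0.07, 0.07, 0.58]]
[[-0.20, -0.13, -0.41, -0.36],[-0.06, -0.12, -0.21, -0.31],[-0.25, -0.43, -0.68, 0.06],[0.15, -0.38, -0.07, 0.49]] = v @ [[-0.11,-1.15,-0.61,-0.12], [0.05,0.2,-0.3,-1.38], [-0.61,-0.36,-1.26,0.25], [0.29,-1.01,-0.23,0.60]]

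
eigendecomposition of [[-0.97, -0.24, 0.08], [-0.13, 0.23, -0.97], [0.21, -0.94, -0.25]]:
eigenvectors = [[-0.12+0.00j,(-0.7+0j),-0.70-0.00j], [(0.78+0j),(-0.06+0.44j),-0.06-0.44j], [(-0.61+0j),(0.06+0.56j),(0.06-0.56j)]]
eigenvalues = [(1+0j), (-1+0.09j), (-1-0.09j)]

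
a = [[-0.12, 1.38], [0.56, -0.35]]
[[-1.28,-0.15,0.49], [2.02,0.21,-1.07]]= a@[[3.2, 0.33, -1.78],  [-0.65, -0.08, 0.2]]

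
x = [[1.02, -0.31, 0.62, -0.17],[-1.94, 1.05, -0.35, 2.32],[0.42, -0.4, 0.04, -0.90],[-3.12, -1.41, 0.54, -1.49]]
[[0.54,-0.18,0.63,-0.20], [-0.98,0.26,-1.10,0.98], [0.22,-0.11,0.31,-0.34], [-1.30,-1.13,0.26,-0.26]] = x@[[0.44, 0.09, 0.17, -0.07],[0.09, 0.72, -0.13, -0.16],[0.17, -0.13, 0.63, -0.18],[-0.07, -0.16, -0.18, 0.41]]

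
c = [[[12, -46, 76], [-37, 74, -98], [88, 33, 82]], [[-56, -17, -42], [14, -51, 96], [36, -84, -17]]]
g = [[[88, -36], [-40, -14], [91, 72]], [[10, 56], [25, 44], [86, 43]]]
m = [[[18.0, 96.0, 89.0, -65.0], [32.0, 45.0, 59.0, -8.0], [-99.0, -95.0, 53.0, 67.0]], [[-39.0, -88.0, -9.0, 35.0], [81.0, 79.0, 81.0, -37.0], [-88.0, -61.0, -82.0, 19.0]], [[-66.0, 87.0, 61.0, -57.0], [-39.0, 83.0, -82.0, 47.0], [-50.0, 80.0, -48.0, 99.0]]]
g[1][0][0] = 10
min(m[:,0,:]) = -88.0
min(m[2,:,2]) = -82.0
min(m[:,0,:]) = -88.0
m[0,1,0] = 32.0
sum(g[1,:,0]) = 121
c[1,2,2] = -17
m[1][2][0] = -88.0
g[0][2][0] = 91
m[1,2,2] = -82.0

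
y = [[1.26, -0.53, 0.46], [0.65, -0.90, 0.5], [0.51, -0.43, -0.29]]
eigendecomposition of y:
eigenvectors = [[0.91+0.00j, (-0.15+0.12j), -0.15-0.12j], [0.34+0.00j, (-0.74+0j), (-0.74-0j)], [(0.22+0j), -0.31-0.56j, (-0.31+0.56j)]]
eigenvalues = [(1.17+0j), (-0.55+0.28j), (-0.55-0.28j)]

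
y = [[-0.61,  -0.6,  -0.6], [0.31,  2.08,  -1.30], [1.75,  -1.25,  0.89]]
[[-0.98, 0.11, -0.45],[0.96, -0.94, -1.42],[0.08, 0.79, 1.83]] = y @ [[0.31, 0.11, 0.47],[0.76, -0.4, -0.36],[0.55, 0.11, 0.63]]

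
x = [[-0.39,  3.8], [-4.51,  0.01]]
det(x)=17.134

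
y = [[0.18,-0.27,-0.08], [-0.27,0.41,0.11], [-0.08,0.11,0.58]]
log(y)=[[-4.72,-2.74,-0.19], [-2.74,-2.36,0.16], [-0.19,0.16,-0.57]]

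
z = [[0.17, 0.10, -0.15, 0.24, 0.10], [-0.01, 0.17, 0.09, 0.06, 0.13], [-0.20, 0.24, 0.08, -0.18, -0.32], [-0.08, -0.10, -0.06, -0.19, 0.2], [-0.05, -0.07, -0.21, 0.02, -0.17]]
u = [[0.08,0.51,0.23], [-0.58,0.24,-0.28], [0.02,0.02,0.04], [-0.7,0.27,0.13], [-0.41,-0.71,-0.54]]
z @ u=[[-0.26, 0.10, -0.02], [-0.19, -0.04, -0.11], [0.10, 0.14, 0.04], [0.10, -0.26, -0.13], [0.09, 0.08, 0.09]]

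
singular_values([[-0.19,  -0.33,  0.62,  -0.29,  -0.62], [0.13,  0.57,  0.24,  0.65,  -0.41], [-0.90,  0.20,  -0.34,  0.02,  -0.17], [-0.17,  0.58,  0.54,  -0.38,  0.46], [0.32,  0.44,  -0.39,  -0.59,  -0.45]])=[1.01, 1.0, 1.0, 1.0, 0.99]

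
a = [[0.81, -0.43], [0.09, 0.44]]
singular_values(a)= [0.93, 0.43]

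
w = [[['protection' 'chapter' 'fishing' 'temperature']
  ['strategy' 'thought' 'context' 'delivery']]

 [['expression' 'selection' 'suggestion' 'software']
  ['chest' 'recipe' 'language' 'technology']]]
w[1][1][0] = 'chest'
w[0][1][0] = 'strategy'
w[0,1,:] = ['strategy', 'thought', 'context', 'delivery']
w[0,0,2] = 'fishing'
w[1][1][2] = 'language'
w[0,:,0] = ['protection', 'strategy']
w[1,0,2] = 'suggestion'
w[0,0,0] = 'protection'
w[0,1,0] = 'strategy'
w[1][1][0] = 'chest'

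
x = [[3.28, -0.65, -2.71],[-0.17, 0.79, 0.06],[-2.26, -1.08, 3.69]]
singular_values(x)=[6.0, 1.72, 0.4]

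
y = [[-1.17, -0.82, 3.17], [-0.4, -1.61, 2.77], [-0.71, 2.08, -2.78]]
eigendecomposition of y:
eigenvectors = [[0.77+0.00j, 0.77-0.00j, (-0.64+0j)], [0.52+0.20j, (0.52-0.2j), -0.59+0.00j], [0.27+0.15j, (0.27-0.15j), (0.49+0j)]]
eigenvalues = [(-0.6+0.38j), (-0.6-0.38j), (-4.35+0j)]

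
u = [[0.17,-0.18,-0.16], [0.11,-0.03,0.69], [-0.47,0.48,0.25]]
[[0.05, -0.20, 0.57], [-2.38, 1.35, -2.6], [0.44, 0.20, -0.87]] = u @ [[-3.82, -0.65, -1.35], [-1.32, -1.27, -1.25], [-2.9, 2.01, -3.61]]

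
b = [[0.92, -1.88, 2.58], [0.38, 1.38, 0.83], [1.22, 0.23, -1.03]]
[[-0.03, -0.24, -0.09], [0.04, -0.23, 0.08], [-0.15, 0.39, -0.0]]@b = [[-0.23, -0.3, -0.18],[0.05, -0.37, -0.17],[0.01, 0.82, -0.06]]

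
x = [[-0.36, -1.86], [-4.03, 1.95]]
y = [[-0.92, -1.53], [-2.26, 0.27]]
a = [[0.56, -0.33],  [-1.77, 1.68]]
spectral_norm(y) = 2.47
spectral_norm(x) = 4.51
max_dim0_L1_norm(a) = 2.33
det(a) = 0.36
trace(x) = 1.59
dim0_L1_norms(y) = [3.18, 1.8]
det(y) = -3.71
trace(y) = -0.65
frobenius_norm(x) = 4.86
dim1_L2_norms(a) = [0.65, 2.44]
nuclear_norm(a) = 2.66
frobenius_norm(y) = 2.89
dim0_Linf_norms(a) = [1.77, 1.68]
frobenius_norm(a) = 2.53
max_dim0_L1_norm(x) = 4.39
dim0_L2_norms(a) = [1.86, 1.71]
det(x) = -8.20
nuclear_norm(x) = 6.33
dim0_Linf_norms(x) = [4.03, 1.95]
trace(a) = 2.24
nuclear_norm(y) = 3.97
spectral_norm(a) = 2.52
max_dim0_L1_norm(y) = 3.18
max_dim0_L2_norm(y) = 2.44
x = y + a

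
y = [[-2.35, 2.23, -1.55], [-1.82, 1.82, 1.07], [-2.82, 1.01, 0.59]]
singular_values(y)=[5.01, 2.01, 0.94]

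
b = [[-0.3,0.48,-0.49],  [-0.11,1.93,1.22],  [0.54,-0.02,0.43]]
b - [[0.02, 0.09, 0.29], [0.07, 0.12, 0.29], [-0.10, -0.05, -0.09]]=[[-0.32,0.39,-0.78], [-0.18,1.81,0.93], [0.64,0.03,0.52]]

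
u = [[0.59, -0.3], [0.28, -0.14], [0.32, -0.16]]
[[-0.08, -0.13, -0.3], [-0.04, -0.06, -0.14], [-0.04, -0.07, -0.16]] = u @ [[0.08,-0.37,-0.35],[0.43,-0.28,0.31]]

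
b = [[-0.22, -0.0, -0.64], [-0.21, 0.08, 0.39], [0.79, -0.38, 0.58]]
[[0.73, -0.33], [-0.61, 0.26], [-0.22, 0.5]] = b @ [[0.34, -0.43], [-0.64, -1.2], [-1.26, 0.67]]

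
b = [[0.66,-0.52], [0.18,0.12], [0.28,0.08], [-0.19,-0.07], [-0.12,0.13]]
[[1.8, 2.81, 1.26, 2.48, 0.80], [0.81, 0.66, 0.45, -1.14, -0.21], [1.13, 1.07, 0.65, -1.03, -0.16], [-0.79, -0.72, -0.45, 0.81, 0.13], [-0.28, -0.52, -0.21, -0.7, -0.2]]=b@[[3.69,3.93,2.22,-1.70,-0.09], [1.22,-0.41,0.40,-6.93,-1.65]]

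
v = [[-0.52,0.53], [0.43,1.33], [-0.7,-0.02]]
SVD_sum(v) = [[0.10, 0.37], [0.35, 1.35], [-0.05, -0.19]] + [[-0.62, 0.16], [0.08, -0.02], [-0.65, 0.17]]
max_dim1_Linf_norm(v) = 1.33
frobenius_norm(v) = 1.73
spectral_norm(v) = 1.46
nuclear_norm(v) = 2.39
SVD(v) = [[-0.26,0.69],  [-0.96,-0.09],  [0.13,0.72]] @ diag([1.4599246868316265, 0.9295805015056944]) @ [[-0.25, -0.97], [-0.97, 0.25]]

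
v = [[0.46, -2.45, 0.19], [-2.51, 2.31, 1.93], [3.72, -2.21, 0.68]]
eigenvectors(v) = [[-0.66+0.00j, (-0.35-0.16j), -0.35+0.16j], [-0.60+0.00j, 0.14+0.41j, 0.14-0.41j], [(0.44+0j), -0.82+0.00j, (-0.82-0j)]]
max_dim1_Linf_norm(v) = 3.72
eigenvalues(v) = [(-1.89+0j), (2.67+1.82j), (2.67-1.82j)]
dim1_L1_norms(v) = [3.1, 6.75, 6.61]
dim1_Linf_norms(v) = [2.45, 2.51, 3.72]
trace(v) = 3.45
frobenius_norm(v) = 6.39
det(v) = -19.67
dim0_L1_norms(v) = [6.69, 6.97, 2.8]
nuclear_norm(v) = 9.51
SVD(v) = [[-0.33, 0.10, -0.94],  [0.62, -0.73, -0.29],  [-0.71, -0.68, 0.18]] @ diag([5.8260257097327965, 2.0043772390100383, 1.6840713504097644]) @ [[-0.75, 0.65, 0.11], [-0.32, -0.21, -0.92], [0.58, 0.73, -0.37]]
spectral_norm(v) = 5.83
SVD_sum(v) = [[1.44, -1.26, -0.21],  [-2.69, 2.36, 0.40],  [3.11, -2.72, -0.46]] + [[-0.06, -0.04, -0.18], [0.47, 0.31, 1.35], [0.44, 0.29, 1.25]] + [[-0.92, -1.15, 0.59],  [-0.29, -0.36, 0.18],  [0.18, 0.22, -0.11]]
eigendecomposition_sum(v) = [[(-1.18-0j), -0.46+0.00j, 0.43-0.00j], [(-1.07-0j), (-0.42+0j), (0.39-0j)], [0.79+0.00j, (0.31-0j), -0.29+0.00j]] + [[(0.82-0.13j), -0.99+0.76j, (-0.12+0.84j)], [-0.72-0.57j, (1.36+0.23j), (0.77-0.53j)], [(1.47-0.95j), (-1.26+2.32j), 0.49+1.71j]] + [[0.82+0.13j,-0.99-0.76j,-0.12-0.84j], [-0.72+0.57j,(1.36-0.23j),(0.77+0.53j)], [(1.47+0.95j),-1.26-2.32j,0.49-1.71j]]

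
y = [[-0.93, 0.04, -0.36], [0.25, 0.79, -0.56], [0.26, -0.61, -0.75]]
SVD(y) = [[0.35, -0.34, -0.87], [0.49, 0.86, -0.14], [0.8, -0.38, 0.47]] @ diag([1.002876756908934, 0.999280023065548, 0.9970845731200219]) @ [[0.00, -0.09, -1.0], [0.43, 0.9, -0.08], [0.9, -0.43, 0.04]]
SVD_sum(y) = [[0.00,-0.03,-0.35],[0.0,-0.04,-0.49],[0.0,-0.07,-0.80]] + [[-0.15, -0.3, 0.03], [0.37, 0.77, -0.07], [-0.16, -0.34, 0.03]] + [[-0.78, 0.38, -0.04], [-0.12, 0.06, -0.01], [0.42, -0.2, 0.02]]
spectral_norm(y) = 1.00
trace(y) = -0.89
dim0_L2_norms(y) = [1.0, 1.0, 1.0]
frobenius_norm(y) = 1.73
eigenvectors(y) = [[0.71+0.00j, (0.71-0j), (-0.08+0j)], [-0.05-0.23j, -0.05+0.23j, -0.94+0.00j], [0.02-0.67j, (0.02+0.67j), 0.32+0.00j]]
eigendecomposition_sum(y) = [[(-0.47+0.17j), (-0.02-0.16j), (-0.17-0.44j)], [(0.09+0.14j), -0.05+0.02j, -0.13+0.09j], [(0.14+0.45j), -0.16+0.01j, (-0.43+0.14j)]] + [[-0.47-0.17j, (-0.02+0.16j), (-0.17+0.44j)], [(0.09-0.14j), -0.05-0.02j, (-0.13-0.09j)], [(0.14-0.45j), -0.16-0.01j, (-0.43-0.14j)]] + [[(0.01-0j), 0.07+0.00j, -0.03+0.00j], [0.08-0.00j, 0.89+0.00j, (-0.3+0j)], [(-0.03+0j), -0.30-0.00j, 0.10-0.00j]]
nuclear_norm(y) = 3.00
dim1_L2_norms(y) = [1.0, 1.0, 1.0]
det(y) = 1.00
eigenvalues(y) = [(-0.94+0.33j), (-0.94-0.33j), (1+0j)]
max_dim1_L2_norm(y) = 1.0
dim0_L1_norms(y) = [1.44, 1.44, 1.67]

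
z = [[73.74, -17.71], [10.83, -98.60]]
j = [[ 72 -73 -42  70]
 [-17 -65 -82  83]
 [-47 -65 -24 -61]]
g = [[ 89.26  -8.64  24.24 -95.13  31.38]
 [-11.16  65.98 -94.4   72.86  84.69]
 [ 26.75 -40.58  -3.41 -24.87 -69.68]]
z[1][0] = 10.83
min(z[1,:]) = -98.6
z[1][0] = 10.83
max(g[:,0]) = 89.26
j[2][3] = -61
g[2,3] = -24.87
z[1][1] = -98.6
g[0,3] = -95.13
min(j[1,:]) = -82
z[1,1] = -98.6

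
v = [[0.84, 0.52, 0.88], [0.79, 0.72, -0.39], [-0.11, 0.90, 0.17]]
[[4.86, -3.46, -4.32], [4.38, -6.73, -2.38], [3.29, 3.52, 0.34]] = v @ [[2.51, -8.91, -3.83], [3.80, 2.20, 0.16], [0.88, 3.27, -1.35]]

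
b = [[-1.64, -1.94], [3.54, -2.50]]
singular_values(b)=[4.34, 2.53]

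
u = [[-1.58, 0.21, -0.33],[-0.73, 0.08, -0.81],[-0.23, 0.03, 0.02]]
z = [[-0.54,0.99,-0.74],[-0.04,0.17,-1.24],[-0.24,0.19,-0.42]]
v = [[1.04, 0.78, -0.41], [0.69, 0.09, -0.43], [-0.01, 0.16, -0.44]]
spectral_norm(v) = 1.57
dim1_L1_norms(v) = [2.23, 1.21, 0.61]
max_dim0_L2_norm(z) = 1.5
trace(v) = 0.69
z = v + u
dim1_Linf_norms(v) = [1.04, 0.69, 0.44]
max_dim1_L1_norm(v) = 2.23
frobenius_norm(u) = 1.97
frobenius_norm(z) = 1.91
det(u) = 0.00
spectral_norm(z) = 1.75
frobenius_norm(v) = 1.66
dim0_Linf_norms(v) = [1.04, 0.78, 0.44]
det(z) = 0.16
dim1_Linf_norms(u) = [1.58, 0.81, 0.23]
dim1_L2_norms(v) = [1.36, 0.82, 0.47]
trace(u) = -1.48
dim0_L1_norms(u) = [2.54, 0.32, 1.16]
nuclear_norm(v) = 2.33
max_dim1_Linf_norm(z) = 1.24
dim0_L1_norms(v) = [1.74, 1.03, 1.28]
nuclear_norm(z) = 2.63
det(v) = 0.22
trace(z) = -0.79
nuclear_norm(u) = 2.46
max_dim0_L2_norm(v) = 1.25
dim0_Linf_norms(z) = [0.54, 0.99, 1.24]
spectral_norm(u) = 1.89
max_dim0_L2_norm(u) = 1.76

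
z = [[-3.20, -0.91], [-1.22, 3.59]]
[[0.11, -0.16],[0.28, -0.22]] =z @ [[-0.05,  0.06], [0.06,  -0.04]]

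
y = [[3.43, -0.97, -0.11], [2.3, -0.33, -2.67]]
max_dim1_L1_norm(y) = 5.3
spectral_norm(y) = 4.60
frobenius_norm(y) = 5.02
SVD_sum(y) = [[2.88, -0.66, -1.39], [2.85, -0.65, -1.38]] + [[0.55,-0.31,1.28], [-0.55,0.32,-1.29]]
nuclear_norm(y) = 6.63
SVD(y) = [[-0.71, -0.7],[-0.7, 0.71]] @ diag([4.596322578945268, 2.0296597621960983]) @ [[-0.88,0.20,0.43], [-0.38,0.22,-0.9]]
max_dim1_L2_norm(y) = 3.57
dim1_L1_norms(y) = [4.51, 5.3]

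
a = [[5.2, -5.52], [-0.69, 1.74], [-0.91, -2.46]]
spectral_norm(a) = 7.89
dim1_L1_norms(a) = [10.72, 2.43, 3.37]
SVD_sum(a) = [[4.79, -5.86], [-1.13, 1.38], [0.84, -1.03]] + [[0.41, 0.34], [0.44, 0.36], [-1.75, -1.43]]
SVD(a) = [[-0.96, -0.22], [0.23, -0.24], [-0.17, 0.95]] @ diag([7.8850813003014935, 2.3915043147850885]) @ [[-0.63, 0.77], [-0.77, -0.63]]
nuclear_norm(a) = 10.28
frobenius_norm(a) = 8.24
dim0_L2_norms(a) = [5.32, 6.29]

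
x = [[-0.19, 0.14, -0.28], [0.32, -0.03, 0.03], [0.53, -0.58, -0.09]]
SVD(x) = [[-0.28, -0.88, -0.39], [0.30, 0.31, -0.90], [0.91, -0.37, 0.18]] @ diag([0.8562604820560084, 0.3074096388269228, 0.18978224581217576]) @ [[0.74, -0.67, 0.0], [0.23, 0.26, 0.94], [-0.63, -0.69, 0.35]]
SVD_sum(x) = [[-0.17, 0.16, -0.00],  [0.19, -0.17, 0.0],  [0.58, -0.53, 0.0]] + [[-0.06, -0.07, -0.25], [0.02, 0.02, 0.09], [-0.03, -0.03, -0.11]] + [[0.05, 0.05, -0.03], [0.11, 0.12, -0.06], [-0.02, -0.02, 0.01]]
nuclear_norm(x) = 1.35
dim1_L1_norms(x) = [0.61, 0.38, 1.2]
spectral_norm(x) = 0.86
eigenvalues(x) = [(-0.26+0.43j), (-0.26-0.43j), (0.2+0j)]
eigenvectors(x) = [[(-0.01-0.46j),(-0.01+0.46j),(-0.56+0j)], [-0.24+0.19j,(-0.24-0.19j),-0.72+0.00j], [(-0.83+0j),(-0.83-0j),0.42+0.00j]]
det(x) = 0.05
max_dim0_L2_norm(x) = 0.65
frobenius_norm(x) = 0.93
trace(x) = -0.31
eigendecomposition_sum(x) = [[(-0.12+0.16j),  0.02-0.14j,  (-0.12-0.03j)], [(0.13-0j),  (-0.08+0.05j),  0.03+0.08j], [(0.28+0.21j),  -0.25-0.04j,  -0.06+0.22j]] + [[(-0.12-0.16j), (0.02+0.14j), (-0.12+0.03j)], [0.13+0.00j, (-0.08-0.05j), 0.03-0.08j], [0.28-0.21j, (-0.25+0.04j), (-0.06-0.22j)]] + [[(0.04+0j), 0.10+0.00j, (-0.03+0j)], [0.06+0.00j, 0.13+0.00j, (-0.04+0j)], [(-0.03-0j), (-0.08-0j), 0.02-0.00j]]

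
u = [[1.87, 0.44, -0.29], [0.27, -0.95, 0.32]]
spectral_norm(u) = 1.94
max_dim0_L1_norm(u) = 2.14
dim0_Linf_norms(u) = [1.87, 0.95, 0.32]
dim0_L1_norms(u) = [2.14, 1.39, 0.61]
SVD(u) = [[-1.00, 0.00], [0.00, 1.0]] @ diag([1.9428363049493007, 1.038165252823917]) @ [[-0.96,-0.23,0.15], [0.26,-0.91,0.31]]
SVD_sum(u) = [[1.87, 0.44, -0.29], [-0.0, -0.00, 0.0]] + [[0.00, -0.00, 0.0], [0.27, -0.95, 0.32]]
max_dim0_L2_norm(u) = 1.89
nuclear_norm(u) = 2.98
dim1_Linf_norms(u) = [1.87, 0.95]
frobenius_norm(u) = 2.20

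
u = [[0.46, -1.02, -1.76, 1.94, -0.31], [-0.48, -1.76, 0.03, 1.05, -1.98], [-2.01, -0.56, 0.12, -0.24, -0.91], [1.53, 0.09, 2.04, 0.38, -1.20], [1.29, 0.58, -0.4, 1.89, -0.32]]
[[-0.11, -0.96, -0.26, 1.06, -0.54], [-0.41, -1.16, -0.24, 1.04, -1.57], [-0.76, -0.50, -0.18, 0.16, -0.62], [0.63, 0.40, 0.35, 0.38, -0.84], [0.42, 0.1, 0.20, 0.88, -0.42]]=u @ [[0.35, 0.10, 0.06, -0.03, 0.02],[0.10, 0.46, 0.18, -0.1, 0.10],[0.06, 0.18, 0.09, 0.02, -0.04],[-0.03, -0.1, 0.02, 0.49, -0.17],[0.02, 0.1, -0.04, -0.17, 0.61]]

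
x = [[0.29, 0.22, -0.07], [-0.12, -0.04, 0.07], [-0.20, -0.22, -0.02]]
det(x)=-0.000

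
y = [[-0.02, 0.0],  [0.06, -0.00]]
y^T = [[-0.02, 0.06], [0.00, -0.0]]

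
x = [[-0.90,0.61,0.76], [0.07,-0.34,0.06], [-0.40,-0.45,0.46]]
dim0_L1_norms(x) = [1.37, 1.4, 1.28]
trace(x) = -0.78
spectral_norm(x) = 1.38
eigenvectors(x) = [[(0.96+0j), 0.62-0.25j, 0.62+0.25j],[-0.17+0.00j, (0.15-0.14j), 0.15+0.14j],[0.24+0.00j, (0.71+0j), (0.71-0j)]]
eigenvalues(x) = [(-0.82+0j), (0.02+0.23j), (0.02-0.23j)]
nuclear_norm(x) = 2.16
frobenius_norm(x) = 1.57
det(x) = -0.05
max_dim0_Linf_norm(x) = 0.9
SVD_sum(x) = [[-0.93,0.45,0.81],[0.09,-0.04,-0.08],[-0.29,0.14,0.25]] + [[0.03, 0.15, -0.06], [-0.05, -0.3, 0.11], [-0.1, -0.59, 0.22]] + [[0.01, 0.00, 0.01], [0.03, 0.01, 0.03], [-0.01, -0.0, -0.01]]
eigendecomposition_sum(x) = [[-0.69+0.00j, 1.21+0.00j, 0.35+0.00j], [(0.12-0j), (-0.22-0j), -0.06-0.00j], [(-0.17+0j), 0.30+0.00j, (0.09+0j)]] + [[-0.10+0.03j,(-0.3+0.2j),(0.2+0.03j)], [-0.03+0.02j,-0.06+0.09j,(0.06-0.01j)], [(-0.11-0.02j),-0.38+0.07j,0.19+0.12j]] + [[(-0.1-0.03j), (-0.3-0.2j), 0.20-0.03j], [(-0.03-0.02j), -0.06-0.09j, 0.06+0.01j], [-0.11+0.02j, -0.38-0.07j, 0.19-0.12j]]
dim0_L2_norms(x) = [0.99, 0.83, 0.89]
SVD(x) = [[-0.95, 0.23, -0.21], [0.09, -0.44, -0.89], [-0.3, -0.87, 0.40]] @ diag([1.3848808422713172, 0.7335066304174778, 0.04441931835906558]) @ [[0.71, -0.35, -0.62], [0.15, 0.93, -0.34], [-0.69, -0.15, -0.71]]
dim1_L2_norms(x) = [1.33, 0.35, 0.76]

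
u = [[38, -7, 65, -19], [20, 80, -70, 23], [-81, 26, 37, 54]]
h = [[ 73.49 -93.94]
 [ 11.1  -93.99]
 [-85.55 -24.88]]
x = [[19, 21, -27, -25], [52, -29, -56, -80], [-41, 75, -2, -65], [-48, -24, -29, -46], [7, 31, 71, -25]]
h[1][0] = 11.1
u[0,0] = 38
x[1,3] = -80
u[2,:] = [-81, 26, 37, 54]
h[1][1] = -93.99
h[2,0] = -85.55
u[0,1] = -7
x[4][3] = -25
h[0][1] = -93.94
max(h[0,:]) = 73.49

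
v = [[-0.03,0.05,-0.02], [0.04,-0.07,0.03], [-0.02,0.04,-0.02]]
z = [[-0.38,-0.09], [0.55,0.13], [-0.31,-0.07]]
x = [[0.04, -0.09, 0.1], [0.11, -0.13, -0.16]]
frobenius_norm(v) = 0.12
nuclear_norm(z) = 0.76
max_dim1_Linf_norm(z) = 0.55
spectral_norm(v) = 0.12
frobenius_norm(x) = 0.27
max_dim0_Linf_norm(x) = 0.16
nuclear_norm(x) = 0.37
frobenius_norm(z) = 0.76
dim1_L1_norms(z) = [0.47, 0.68, 0.38]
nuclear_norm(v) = 0.12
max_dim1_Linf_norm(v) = 0.07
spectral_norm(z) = 0.76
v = z @ x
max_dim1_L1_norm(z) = 0.68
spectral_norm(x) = 0.23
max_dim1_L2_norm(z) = 0.57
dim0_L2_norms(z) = [0.74, 0.17]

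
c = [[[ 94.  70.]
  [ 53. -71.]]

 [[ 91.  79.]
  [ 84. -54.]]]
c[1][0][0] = 91.0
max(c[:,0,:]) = 94.0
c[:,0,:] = [[94.0, 70.0], [91.0, 79.0]]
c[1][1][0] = 84.0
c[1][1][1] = -54.0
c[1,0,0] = 91.0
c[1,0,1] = 79.0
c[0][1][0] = 53.0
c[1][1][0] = 84.0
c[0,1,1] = -71.0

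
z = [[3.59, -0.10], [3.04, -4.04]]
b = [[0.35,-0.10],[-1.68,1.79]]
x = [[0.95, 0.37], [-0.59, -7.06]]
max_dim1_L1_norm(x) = 7.65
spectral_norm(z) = 5.67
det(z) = -14.20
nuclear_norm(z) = 8.18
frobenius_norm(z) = 6.20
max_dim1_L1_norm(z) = 7.08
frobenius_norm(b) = 2.48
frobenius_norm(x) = 7.16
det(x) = -6.49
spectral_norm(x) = 7.10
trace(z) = -0.45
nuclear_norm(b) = 2.66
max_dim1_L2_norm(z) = 5.06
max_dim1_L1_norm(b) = 3.47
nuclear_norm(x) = 8.01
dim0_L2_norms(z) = [4.7, 4.04]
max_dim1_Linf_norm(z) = 4.04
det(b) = 0.46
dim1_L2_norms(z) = [3.59, 5.06]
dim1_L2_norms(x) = [1.02, 7.08]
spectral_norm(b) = 2.47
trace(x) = -6.11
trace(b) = 2.14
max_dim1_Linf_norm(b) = 1.79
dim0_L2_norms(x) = [1.12, 7.07]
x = b @ z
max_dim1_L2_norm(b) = 2.45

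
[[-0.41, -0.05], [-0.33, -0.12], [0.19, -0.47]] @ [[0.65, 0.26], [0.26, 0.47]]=[[-0.28, -0.13],[-0.25, -0.14],[0.0, -0.17]]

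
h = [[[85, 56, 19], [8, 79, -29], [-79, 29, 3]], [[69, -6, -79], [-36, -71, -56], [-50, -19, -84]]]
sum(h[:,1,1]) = 8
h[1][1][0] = -36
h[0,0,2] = 19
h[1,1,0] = -36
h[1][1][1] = -71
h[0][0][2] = 19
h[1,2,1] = -19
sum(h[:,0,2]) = -60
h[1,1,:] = [-36, -71, -56]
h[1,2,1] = -19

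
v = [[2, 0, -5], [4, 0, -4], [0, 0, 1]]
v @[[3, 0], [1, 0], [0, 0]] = [[6, 0], [12, 0], [0, 0]]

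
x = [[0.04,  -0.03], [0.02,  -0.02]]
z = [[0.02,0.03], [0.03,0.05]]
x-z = [[0.02, -0.06], [-0.01, -0.07]]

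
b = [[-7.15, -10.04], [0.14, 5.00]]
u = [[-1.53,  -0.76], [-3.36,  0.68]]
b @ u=[[44.67, -1.39], [-17.01, 3.29]]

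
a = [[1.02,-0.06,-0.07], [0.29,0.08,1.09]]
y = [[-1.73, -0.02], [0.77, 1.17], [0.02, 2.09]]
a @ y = [[-1.81, -0.24], [-0.42, 2.37]]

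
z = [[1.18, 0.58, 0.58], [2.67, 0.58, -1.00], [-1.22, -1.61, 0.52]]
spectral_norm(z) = 3.57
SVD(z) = [[-0.32, 0.28, 0.91], [-0.79, -0.6, -0.09], [0.52, -0.75, 0.41]] @ diag([3.569431077189608, 1.14391878178869, 0.9121467019422419]) @ [[-0.88, -0.42, 0.25], [-0.33, 0.89, 0.33], [0.36, -0.21, 0.91]]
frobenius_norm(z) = 3.86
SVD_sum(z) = [[0.99,0.47,-0.28], [2.47,1.17,-0.7], [-1.63,-0.78,0.46]] + [[-0.10,0.28,0.11], [0.23,-0.61,-0.23], [0.28,-0.76,-0.28]] + [[0.29, -0.17, 0.75], [-0.03, 0.02, -0.08], [0.13, -0.08, 0.34]]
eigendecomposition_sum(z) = [[0.68+0.36j,  (0.16+0.17j),  0.18-0.04j], [1.11-2.86j,  0.61-0.71j,  -0.23-0.70j], [(-0.76+3.74j),  (-0.6+1j),  0.43+0.80j]] + [[(0.68-0.36j),0.16-0.17j,(0.18+0.04j)], [1.11+2.86j,0.61+0.71j,(-0.23+0.7j)], [-0.76-3.74j,(-0.6-1j),(0.43-0.8j)]] + [[(-0.18+0j), 0.26-0.00j, (0.22+0j)], [(0.45-0j), (-0.64+0j), -0.53-0.00j], [(0.29-0j), (-0.42+0j), -0.35-0.00j]]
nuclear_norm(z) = 5.63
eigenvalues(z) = [(1.72+0.46j), (1.72-0.46j), (-1.17+0j)]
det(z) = -3.72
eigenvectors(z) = [[(0.04-0.15j), (0.04+0.15j), (-0.32+0j)], [-0.61-0.11j, (-0.61+0.11j), (0.79+0j)], [(0.77+0j), 0.77-0.00j, 0.52+0.00j]]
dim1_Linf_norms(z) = [1.18, 2.67, 1.61]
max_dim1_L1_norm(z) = 4.25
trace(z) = 2.28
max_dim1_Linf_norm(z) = 2.67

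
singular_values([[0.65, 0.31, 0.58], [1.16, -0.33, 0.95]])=[1.74, 0.43]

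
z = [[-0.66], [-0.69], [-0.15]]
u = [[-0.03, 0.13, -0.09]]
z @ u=[[0.02, -0.09, 0.06], [0.02, -0.09, 0.06], [0.00, -0.02, 0.01]]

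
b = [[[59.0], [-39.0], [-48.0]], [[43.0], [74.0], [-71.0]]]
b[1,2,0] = -71.0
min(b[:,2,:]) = -71.0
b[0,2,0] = -48.0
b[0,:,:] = [[59.0], [-39.0], [-48.0]]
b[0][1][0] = -39.0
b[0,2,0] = -48.0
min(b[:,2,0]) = -71.0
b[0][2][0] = -48.0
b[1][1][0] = 74.0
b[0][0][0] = 59.0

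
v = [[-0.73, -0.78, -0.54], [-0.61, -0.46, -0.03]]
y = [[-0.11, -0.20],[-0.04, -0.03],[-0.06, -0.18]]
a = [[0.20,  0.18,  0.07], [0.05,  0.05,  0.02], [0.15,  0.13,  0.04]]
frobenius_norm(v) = 1.42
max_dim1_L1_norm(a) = 0.45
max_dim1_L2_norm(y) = 0.23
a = y @ v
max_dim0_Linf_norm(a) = 0.2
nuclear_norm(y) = 0.33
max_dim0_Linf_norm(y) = 0.2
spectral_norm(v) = 1.39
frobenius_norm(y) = 0.30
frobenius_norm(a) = 0.35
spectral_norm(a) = 0.35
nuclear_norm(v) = 1.68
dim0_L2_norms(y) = [0.13, 0.27]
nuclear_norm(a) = 0.36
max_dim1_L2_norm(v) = 1.2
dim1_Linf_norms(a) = [0.2, 0.05, 0.15]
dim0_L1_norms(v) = [1.34, 1.24, 0.57]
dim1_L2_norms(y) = [0.23, 0.05, 0.19]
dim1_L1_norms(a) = [0.45, 0.12, 0.32]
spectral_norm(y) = 0.30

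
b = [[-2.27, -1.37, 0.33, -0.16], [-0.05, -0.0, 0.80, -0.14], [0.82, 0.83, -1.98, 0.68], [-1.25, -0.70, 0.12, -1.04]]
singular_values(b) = [3.58, 1.8, 0.82, 0.14]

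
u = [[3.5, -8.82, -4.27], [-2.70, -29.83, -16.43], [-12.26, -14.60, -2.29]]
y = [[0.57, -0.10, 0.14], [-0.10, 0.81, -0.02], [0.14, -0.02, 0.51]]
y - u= [[-2.93, 8.72, 4.41],[2.60, 30.64, 16.41],[12.4, 14.58, 2.8]]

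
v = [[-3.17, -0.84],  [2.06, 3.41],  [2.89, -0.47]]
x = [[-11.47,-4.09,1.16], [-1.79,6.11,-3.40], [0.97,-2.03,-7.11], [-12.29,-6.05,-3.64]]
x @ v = [[31.29,  -4.86], [8.43,  23.94], [-27.80,  -4.4], [15.98,  -8.6]]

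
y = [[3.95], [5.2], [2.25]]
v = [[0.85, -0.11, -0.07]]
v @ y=[[2.63]]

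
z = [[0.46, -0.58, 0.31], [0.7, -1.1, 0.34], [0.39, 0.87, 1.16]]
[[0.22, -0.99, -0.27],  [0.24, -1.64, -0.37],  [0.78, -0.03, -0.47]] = z @ [[-0.62, -0.98, -0.17], [-0.28, 0.78, 0.10], [1.09, -0.28, -0.42]]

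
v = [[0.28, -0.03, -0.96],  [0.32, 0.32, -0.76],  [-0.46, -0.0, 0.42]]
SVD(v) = [[-0.69,-0.4,0.6], [-0.60,-0.14,-0.78], [0.4,-0.91,-0.14]] @ diag([1.4198746783508636, 0.2840654092995707, 0.27306178974272516]) @ [[-0.4, -0.12, 0.91],[0.91, -0.12, 0.39],[-0.06, -0.99, -0.16]]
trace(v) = 1.02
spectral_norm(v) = 1.42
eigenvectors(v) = [[-0.54, -0.83, -0.01], [-0.73, -0.20, 1.00], [0.43, -0.52, -0.03]]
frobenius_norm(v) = 1.47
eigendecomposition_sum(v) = [[0.45,-0.02,-0.72], [0.61,-0.03,-0.98], [-0.36,0.02,0.57]] + [[-0.17,-0.01,-0.23], [-0.04,-0.0,-0.06], [-0.11,-0.01,-0.15]] + [[0.0,-0.0,-0.00], [-0.25,0.35,0.28], [0.01,-0.01,-0.01]]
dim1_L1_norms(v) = [1.27, 1.4, 0.88]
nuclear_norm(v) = 1.98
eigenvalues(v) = [1.0, -0.32, 0.34]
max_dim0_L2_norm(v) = 1.29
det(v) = -0.11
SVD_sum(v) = [[0.39,0.12,-0.89], [0.34,0.1,-0.78], [-0.23,-0.07,0.51]] + [[-0.1, 0.01, -0.04], [-0.04, 0.0, -0.02], [-0.24, 0.03, -0.10]] + [[-0.01, -0.16, -0.03], [0.01, 0.21, 0.03], [0.0, 0.04, 0.01]]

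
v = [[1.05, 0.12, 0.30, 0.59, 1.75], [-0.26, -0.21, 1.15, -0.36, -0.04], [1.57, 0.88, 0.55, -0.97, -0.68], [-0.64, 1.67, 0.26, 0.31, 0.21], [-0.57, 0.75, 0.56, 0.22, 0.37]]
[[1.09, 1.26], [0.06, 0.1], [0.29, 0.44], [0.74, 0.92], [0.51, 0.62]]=v @ [[0.06, 0.08], [0.41, 0.52], [0.10, 0.14], [-0.20, -0.26], [0.61, 0.70]]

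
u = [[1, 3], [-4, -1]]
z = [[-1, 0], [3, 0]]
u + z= [[0, 3], [-1, -1]]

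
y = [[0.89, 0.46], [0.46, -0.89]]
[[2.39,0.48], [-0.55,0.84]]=y @ [[1.87,0.81], [1.58,-0.53]]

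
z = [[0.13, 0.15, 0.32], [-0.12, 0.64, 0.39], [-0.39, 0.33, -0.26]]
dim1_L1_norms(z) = [0.6, 1.15, 0.98]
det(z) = 0.00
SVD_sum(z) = [[-0.06, 0.21, 0.10],[-0.18, 0.66, 0.33],[-0.06, 0.23, 0.12]] + [[0.19,-0.06,0.22], [0.06,-0.02,0.06], [-0.33,0.1,-0.38]] + [[-0.00, -0.0, 0.00], [0.00, 0.00, -0.00], [-0.0, -0.00, 0.00]]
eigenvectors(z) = [[-0.57,  0.72,  -0.36], [-0.43,  0.45,  -0.92], [0.69,  -0.53,  -0.17]]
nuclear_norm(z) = 1.43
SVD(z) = [[0.29, -0.49, 0.82], [0.90, -0.15, -0.4], [0.32, 0.86, 0.4]] @ diag([0.8344595765860054, 0.5917514925499494, 0.0027177396511219734]) @ [[-0.23, 0.87, 0.43],[-0.64, 0.19, -0.74],[-0.73, -0.45, 0.51]]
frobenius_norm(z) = 1.02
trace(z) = 0.51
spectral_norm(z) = 0.83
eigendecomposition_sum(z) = [[0.3, -0.17, 0.26],  [0.23, -0.13, 0.20],  [-0.36, 0.2, -0.32]] + [[-0.05, 0.02, -0.02], [-0.03, 0.01, -0.02], [0.03, -0.02, 0.02]] + [[-0.13, 0.3, 0.08], [-0.32, 0.75, 0.21], [-0.06, 0.14, 0.04]]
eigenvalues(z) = [-0.14, -0.01, 0.67]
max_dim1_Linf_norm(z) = 0.64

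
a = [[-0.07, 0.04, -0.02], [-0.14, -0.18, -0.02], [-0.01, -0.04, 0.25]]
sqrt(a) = [[0.50, 0.29, 0.01], [-1.08, -0.36, -0.09], [-0.10, -0.08, 0.49]]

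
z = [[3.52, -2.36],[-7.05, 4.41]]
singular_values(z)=[9.33, 0.12]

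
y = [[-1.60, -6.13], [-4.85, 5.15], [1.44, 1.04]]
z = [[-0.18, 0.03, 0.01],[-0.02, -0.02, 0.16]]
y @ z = [[0.41, 0.07, -1.00], [0.77, -0.25, 0.78], [-0.28, 0.02, 0.18]]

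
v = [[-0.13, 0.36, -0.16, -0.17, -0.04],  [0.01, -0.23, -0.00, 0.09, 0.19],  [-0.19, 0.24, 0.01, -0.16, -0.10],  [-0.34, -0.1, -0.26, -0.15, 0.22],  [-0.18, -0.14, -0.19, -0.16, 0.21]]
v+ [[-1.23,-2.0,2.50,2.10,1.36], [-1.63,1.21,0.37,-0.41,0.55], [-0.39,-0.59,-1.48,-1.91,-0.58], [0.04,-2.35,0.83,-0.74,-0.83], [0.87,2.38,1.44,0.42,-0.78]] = [[-1.36,  -1.64,  2.34,  1.93,  1.32], [-1.62,  0.98,  0.37,  -0.32,  0.74], [-0.58,  -0.35,  -1.47,  -2.07,  -0.68], [-0.3,  -2.45,  0.57,  -0.89,  -0.61], [0.69,  2.24,  1.25,  0.26,  -0.57]]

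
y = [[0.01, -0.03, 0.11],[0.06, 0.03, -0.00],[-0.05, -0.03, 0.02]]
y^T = [[0.01, 0.06, -0.05], [-0.03, 0.03, -0.03], [0.11, -0.00, 0.02]]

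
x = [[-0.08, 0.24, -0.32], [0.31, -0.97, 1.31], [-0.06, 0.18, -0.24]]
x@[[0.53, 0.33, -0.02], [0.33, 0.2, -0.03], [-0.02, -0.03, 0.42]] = [[0.04, 0.03, -0.14], [-0.18, -0.13, 0.57], [0.03, 0.02, -0.10]]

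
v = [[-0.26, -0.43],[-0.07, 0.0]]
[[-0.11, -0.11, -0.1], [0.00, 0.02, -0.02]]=v @ [[-0.07, -0.28, 0.35], [0.29, 0.42, 0.01]]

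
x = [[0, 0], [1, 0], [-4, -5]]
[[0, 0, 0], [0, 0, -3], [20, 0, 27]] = x @ [[0, 0, -3], [-4, 0, -3]]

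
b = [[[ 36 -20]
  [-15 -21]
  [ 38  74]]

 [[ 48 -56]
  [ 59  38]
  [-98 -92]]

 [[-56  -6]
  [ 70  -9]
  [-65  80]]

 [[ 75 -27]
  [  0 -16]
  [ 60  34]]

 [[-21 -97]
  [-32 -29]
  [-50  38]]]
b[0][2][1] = 74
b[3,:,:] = [[75, -27], [0, -16], [60, 34]]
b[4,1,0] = -32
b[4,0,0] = -21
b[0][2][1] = 74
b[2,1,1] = -9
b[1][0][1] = -56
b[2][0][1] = -6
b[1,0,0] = 48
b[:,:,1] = [[-20, -21, 74], [-56, 38, -92], [-6, -9, 80], [-27, -16, 34], [-97, -29, 38]]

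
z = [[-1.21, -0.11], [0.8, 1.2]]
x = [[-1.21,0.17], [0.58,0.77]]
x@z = [[1.6, 0.34], [-0.09, 0.86]]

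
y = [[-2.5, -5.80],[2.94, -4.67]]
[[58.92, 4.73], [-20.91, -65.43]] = y @ [[-13.80, -13.98], [-4.21, 5.21]]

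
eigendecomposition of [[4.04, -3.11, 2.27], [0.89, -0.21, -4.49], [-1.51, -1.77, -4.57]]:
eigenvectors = [[0.83+0.00j, (0.83-0j), 0.01+0.00j], [(0.24-0.43j), (0.24+0.43j), (0.61+0j)], [(-0.19+0.16j), (-0.19-0.16j), (0.79+0j)]]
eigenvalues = [(2.61+2.07j), (2.61-2.07j), (-5.97+0j)]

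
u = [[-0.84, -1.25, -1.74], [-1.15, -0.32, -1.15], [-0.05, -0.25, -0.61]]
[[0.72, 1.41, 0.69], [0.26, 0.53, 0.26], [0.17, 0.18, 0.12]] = u @ [[-0.01,  -0.36,  -0.10], [-0.44,  -1.22,  -0.51], [-0.09,  0.24,  0.02]]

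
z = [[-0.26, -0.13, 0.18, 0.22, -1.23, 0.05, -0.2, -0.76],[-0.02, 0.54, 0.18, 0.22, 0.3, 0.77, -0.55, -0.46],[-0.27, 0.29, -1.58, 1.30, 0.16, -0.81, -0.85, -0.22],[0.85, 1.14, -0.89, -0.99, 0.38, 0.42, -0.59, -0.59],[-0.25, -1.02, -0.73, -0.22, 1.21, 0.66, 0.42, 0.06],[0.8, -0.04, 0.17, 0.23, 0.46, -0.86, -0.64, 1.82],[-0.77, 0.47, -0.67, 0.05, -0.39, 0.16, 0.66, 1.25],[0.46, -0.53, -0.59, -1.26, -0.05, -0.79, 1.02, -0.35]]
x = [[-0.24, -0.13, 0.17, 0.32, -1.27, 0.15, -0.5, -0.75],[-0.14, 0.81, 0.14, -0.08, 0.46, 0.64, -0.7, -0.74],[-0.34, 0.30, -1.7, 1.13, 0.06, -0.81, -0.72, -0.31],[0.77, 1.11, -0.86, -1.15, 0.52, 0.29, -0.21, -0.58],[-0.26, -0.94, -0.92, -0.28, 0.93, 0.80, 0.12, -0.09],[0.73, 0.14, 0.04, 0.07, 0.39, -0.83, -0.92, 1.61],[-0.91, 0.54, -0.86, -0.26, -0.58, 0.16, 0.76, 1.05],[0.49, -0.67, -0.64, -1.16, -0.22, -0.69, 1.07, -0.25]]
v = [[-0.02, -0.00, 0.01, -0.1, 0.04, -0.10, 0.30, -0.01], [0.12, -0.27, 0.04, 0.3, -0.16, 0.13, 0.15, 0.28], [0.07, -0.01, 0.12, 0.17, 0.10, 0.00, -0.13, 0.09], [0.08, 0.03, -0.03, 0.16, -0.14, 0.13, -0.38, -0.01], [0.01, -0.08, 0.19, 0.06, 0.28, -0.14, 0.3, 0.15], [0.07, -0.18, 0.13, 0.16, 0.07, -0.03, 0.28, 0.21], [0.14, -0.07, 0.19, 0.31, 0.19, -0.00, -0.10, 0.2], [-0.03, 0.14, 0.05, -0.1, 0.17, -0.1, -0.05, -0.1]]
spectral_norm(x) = 2.61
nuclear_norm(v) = 2.19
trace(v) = 0.04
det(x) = -24.93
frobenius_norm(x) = 5.63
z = v + x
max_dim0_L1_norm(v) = 1.69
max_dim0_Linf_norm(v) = 0.38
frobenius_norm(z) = 5.59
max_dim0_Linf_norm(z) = 1.82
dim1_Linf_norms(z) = [1.23, 0.77, 1.58, 1.14, 1.21, 1.82, 1.25, 1.26]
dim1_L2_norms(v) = [0.33, 0.57, 0.29, 0.46, 0.51, 0.46, 0.49, 0.29]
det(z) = 0.74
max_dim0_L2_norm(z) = 2.49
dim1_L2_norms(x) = [1.63, 1.54, 2.38, 2.15, 1.84, 2.2, 1.99, 2.04]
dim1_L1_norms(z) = [3.03, 3.04, 5.48, 5.85, 4.57, 5.02, 4.42, 5.05]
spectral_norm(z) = 2.74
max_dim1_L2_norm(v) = 0.57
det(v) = 0.00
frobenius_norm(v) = 1.23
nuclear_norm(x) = 14.56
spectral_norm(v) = 0.86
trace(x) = -1.67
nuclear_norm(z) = 14.02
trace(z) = -1.63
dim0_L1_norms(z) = [3.68, 4.16, 4.99, 4.49, 4.18, 4.52, 4.93, 5.51]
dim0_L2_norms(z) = [1.54, 1.8, 2.17, 2.11, 1.9, 1.8, 1.86, 2.49]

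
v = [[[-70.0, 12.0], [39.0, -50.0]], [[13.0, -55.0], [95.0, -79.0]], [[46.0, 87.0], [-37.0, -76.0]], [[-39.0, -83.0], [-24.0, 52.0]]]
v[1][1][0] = 95.0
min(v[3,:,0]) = -39.0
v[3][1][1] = 52.0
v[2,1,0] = -37.0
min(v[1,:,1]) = -79.0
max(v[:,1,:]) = 95.0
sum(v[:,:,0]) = 23.0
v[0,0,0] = -70.0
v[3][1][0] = -24.0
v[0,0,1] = 12.0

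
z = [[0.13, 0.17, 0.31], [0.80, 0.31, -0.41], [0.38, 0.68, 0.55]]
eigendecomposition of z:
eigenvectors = [[0.45+0.00j, 0.39-0.07j, 0.39+0.07j], [(-0.01+0j), -0.69+0.00j, -0.69-0.00j], [(0.89+0j), (0.45+0.41j), (0.45-0.41j)]]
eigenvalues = [(0.74+0j), (0.13+0.32j), (0.13-0.32j)]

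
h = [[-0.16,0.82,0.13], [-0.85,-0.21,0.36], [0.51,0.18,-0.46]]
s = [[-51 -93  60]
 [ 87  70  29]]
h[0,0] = -0.158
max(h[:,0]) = 0.513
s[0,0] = -51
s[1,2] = 29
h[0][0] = -0.158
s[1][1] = 70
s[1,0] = 87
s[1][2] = 29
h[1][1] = -0.207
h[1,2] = 0.355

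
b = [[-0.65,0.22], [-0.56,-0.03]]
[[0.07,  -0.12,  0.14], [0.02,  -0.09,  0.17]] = b @[[-0.04, 0.16, -0.29], [0.2, -0.09, -0.2]]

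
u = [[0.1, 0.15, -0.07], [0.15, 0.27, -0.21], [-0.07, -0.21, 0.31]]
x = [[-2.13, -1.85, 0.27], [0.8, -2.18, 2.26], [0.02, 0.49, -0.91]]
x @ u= [[-0.51, -0.88, 0.62], [-0.41, -0.94, 1.1], [0.14, 0.33, -0.39]]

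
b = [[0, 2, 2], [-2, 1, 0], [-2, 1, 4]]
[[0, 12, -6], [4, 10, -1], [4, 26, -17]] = b@[[-2, -4, 1], [0, 2, 1], [0, 4, -4]]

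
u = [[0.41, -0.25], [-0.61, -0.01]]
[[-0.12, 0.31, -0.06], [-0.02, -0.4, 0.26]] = u @ [[0.03, 0.66, -0.42], [0.51, -0.14, -0.44]]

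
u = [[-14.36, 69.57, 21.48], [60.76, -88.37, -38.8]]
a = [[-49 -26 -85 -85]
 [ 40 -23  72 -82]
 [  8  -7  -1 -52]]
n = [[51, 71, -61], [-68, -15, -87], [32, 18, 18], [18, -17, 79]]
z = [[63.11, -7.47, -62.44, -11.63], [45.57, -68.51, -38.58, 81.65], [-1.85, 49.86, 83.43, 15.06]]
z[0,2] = -62.44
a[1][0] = 40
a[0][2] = -85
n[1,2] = -87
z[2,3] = 15.06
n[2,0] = 32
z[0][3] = -11.63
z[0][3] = -11.63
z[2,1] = 49.86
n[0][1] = 71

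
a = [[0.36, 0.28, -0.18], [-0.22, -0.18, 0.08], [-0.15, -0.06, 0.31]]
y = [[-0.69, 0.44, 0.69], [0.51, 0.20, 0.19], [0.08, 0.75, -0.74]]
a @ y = [[-0.12, 0.08, 0.43],[0.07, -0.07, -0.25],[0.1, 0.15, -0.34]]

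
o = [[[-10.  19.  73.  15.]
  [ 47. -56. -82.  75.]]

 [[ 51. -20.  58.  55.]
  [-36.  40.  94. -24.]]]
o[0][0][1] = 19.0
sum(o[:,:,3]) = 121.0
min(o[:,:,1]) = -56.0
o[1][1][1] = 40.0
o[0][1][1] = -56.0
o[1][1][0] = -36.0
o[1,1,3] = -24.0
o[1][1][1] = 40.0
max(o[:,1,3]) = 75.0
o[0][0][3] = 15.0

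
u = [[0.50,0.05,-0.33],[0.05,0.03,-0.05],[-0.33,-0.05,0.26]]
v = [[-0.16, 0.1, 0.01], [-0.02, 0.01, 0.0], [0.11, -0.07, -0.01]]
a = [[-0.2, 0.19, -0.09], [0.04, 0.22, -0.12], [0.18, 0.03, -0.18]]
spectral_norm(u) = 0.74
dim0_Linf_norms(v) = [0.16, 0.1, 0.01]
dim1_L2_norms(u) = [0.6, 0.08, 0.42]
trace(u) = 0.79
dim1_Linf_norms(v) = [0.16, 0.02, 0.11]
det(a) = 0.01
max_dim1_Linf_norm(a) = 0.22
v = u @ a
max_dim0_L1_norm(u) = 0.88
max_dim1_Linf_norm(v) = 0.16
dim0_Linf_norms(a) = [0.2, 0.22, 0.18]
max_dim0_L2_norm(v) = 0.2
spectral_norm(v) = 0.23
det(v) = -0.00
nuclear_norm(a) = 0.72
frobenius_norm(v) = 0.23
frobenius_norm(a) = 0.46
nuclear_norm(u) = 0.79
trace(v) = -0.16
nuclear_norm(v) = 0.24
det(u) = 0.00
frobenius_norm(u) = 0.74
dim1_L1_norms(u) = [0.88, 0.13, 0.64]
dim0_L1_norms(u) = [0.88, 0.13, 0.64]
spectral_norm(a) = 0.35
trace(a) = -0.16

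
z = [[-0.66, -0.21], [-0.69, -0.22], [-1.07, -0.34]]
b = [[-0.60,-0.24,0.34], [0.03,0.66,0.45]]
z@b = [[0.39, 0.02, -0.32],[0.41, 0.02, -0.33],[0.63, 0.03, -0.52]]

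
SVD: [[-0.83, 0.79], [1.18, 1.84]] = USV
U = [[0.13,  0.99], [0.99,  -0.13]]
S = [2.2, 1.12]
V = [[0.48, 0.88], [-0.88, 0.48]]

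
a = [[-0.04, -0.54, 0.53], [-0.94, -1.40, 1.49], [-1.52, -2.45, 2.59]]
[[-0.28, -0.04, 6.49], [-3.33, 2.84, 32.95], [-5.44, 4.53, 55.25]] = a@[[2.24, -3.87, -18.53], [-5.86, -2.05, -5.44], [-6.33, -2.46, 5.31]]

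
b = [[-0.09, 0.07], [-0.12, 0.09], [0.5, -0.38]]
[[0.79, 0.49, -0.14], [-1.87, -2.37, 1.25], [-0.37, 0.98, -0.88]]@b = [[-0.20,  0.15], [1.08,  -0.82], [-0.52,  0.4]]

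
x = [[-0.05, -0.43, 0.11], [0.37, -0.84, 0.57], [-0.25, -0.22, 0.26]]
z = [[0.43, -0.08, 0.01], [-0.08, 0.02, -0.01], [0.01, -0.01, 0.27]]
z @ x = [[-0.05, -0.12, 0.0], [0.01, 0.02, -0.0], [-0.07, -0.06, 0.07]]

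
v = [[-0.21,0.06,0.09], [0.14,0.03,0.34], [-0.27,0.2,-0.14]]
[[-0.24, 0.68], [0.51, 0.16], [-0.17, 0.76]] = v@[[1.96, -2.24], [2.17, 1.66], [0.50, 1.24]]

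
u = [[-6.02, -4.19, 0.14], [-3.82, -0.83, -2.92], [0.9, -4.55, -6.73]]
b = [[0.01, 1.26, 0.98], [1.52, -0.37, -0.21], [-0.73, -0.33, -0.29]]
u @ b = [[-6.53, -6.08, -5.06], [0.83, -3.54, -2.72], [-1.99, 5.04, 3.79]]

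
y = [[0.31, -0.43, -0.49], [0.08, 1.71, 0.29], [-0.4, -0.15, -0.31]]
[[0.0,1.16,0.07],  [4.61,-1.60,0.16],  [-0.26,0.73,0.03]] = y @ [[1.04,-0.12,0.05], [2.98,-0.61,0.13], [-1.96,-1.90,-0.23]]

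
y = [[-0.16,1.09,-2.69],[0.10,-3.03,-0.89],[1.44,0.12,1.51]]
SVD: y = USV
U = [[-0.84, 0.16, 0.52], [-0.06, -0.98, 0.21], [0.54, 0.14, 0.83]]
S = [3.32, 3.22, 1.18]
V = [[0.27, -0.2, 0.94],[0.03, 0.98, 0.20],[0.96, 0.03, -0.27]]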